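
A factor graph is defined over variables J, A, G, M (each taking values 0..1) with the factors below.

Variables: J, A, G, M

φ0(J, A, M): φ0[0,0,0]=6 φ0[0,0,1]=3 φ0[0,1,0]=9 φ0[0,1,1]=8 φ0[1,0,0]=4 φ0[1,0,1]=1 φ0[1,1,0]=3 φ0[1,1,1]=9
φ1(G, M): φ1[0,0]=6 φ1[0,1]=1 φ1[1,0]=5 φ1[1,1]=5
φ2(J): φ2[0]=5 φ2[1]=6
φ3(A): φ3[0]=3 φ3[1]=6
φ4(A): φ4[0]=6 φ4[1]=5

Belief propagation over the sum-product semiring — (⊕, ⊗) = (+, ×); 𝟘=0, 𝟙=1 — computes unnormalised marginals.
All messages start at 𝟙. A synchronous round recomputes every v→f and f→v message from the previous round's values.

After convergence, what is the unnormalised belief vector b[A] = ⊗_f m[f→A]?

b[A] = [12960, 37710]

init: all messages = 𝟙 over 2 values
r1 m[φ0→J] = [26, 17]
r1 m[φ0→A] = [14, 29]
r1 m[φ0→M] = [22, 21]
r1 m[φ1→G] = [7, 10]
r1 m[φ1→M] = [11, 6]
r1 m[φ2→J] = [5, 6]
r1 m[φ3→A] = [3, 6]
r1 m[φ4→A] = [6, 5]
r1 m[J→φ0] = [1, 1]
r1 m[J→φ2] = [1, 1]
r1 m[A→φ0] = [1, 1]
r1 m[A→φ3] = [1, 1]
r1 m[A→φ4] = [1, 1]
r1 m[G→φ1] = [1, 1]
r1 m[M→φ0] = [1, 1]
r1 m[M→φ1] = [1, 1]
r2 m[φ0→J] = [26, 17]
r2 m[φ0→A] = [14, 29]
r2 m[φ0→M] = [22, 21]
r2 m[φ1→G] = [7, 10]
r2 m[φ1→M] = [11, 6]
r2 m[φ2→J] = [5, 6]
r2 m[φ3→A] = [3, 6]
r2 m[φ4→A] = [6, 5]
r2 m[J→φ0] = [5, 6]
r2 m[J→φ2] = [26, 17]
r2 m[A→φ0] = [18, 30]
r2 m[A→φ3] = [84, 145]
r2 m[A→φ4] = [42, 174]
r2 m[G→φ1] = [1, 1]
r2 m[M→φ0] = [11, 6]
r2 m[M→φ1] = [22, 21]
r3 m[φ0→J] = [5922, 3510]
r3 m[φ0→A] = [720, 1257]
r3 m[φ0→M] = [2862, 3198]
r3 m[φ1→G] = [153, 215]
r3 m[φ1→M] = [11, 6]
r3 m[φ2→J] = [5, 6]
r3 m[φ3→A] = [3, 6]
r3 m[φ4→A] = [6, 5]
r3 m[J→φ0] = [5, 6]
r3 m[J→φ2] = [26, 17]
r3 m[A→φ0] = [18, 30]
r3 m[A→φ3] = [84, 145]
r3 m[A→φ4] = [42, 174]
r3 m[G→φ1] = [1, 1]
r3 m[M→φ0] = [11, 6]
r3 m[M→φ1] = [22, 21]
r4 m[φ0→J] = [5922, 3510]
r4 m[φ0→A] = [720, 1257]
r4 m[φ0→M] = [2862, 3198]
r4 m[φ1→G] = [153, 215]
r4 m[φ1→M] = [11, 6]
r4 m[φ2→J] = [5, 6]
r4 m[φ3→A] = [3, 6]
r4 m[φ4→A] = [6, 5]
r4 m[J→φ0] = [5, 6]
r4 m[J→φ2] = [5922, 3510]
r4 m[A→φ0] = [18, 30]
r4 m[A→φ3] = [4320, 6285]
r4 m[A→φ4] = [2160, 7542]
r4 m[G→φ1] = [1, 1]
r4 m[M→φ0] = [11, 6]
r4 m[M→φ1] = [2862, 3198]
r5 m[φ0→J] = [5922, 3510]
r5 m[φ0→A] = [720, 1257]
r5 m[φ0→M] = [2862, 3198]
r5 m[φ1→G] = [20370, 30300]
r5 m[φ1→M] = [11, 6]
r5 m[φ2→J] = [5, 6]
r5 m[φ3→A] = [3, 6]
r5 m[φ4→A] = [6, 5]
r5 m[J→φ0] = [5, 6]
r5 m[J→φ2] = [5922, 3510]
r5 m[A→φ0] = [18, 30]
r5 m[A→φ3] = [4320, 6285]
r5 m[A→φ4] = [2160, 7542]
r5 m[G→φ1] = [1, 1]
r5 m[M→φ0] = [11, 6]
r5 m[M→φ1] = [2862, 3198]
r6 m[φ0→J] = [5922, 3510]
r6 m[φ0→A] = [720, 1257]
r6 m[φ0→M] = [2862, 3198]
r6 m[φ1→G] = [20370, 30300]
r6 m[φ1→M] = [11, 6]
r6 m[φ2→J] = [5, 6]
r6 m[φ3→A] = [3, 6]
r6 m[φ4→A] = [6, 5]
r6 m[J→φ0] = [5, 6]
r6 m[J→φ2] = [5922, 3510]
r6 m[A→φ0] = [18, 30]
r6 m[A→φ3] = [4320, 6285]
r6 m[A→φ4] = [2160, 7542]
r6 m[G→φ1] = [1, 1]
r6 m[M→φ0] = [11, 6]
r6 m[M→φ1] = [2862, 3198]
fixed point reached at round 6
b[A] = ⊗ incoming = [12960, 37710]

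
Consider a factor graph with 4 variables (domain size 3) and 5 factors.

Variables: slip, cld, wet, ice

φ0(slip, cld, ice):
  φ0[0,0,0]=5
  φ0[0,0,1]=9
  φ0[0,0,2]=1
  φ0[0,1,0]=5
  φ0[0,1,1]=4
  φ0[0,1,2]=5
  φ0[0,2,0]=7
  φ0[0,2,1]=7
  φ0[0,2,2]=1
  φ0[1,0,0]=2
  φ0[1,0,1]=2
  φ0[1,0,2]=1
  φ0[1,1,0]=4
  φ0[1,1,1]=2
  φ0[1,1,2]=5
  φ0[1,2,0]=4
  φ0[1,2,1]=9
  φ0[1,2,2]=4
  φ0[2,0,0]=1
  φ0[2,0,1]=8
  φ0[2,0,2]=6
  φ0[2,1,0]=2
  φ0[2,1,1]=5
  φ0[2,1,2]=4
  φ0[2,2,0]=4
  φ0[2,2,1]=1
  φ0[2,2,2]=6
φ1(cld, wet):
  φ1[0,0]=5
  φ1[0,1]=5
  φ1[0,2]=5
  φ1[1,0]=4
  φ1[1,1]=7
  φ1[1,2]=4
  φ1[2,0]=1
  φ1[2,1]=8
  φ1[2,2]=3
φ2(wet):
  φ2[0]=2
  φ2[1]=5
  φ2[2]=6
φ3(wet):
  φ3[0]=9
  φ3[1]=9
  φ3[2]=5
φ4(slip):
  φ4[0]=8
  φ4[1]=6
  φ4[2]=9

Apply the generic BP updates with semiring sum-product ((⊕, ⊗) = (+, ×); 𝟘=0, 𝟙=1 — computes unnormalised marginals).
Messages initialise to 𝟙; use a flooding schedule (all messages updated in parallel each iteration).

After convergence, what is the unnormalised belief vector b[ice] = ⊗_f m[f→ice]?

b[ice] = [124227, 173355, 125610]

init: all messages = 𝟙 over 3 values
r1 m[φ0→slip] = [44, 33, 37]
r1 m[φ0→cld] = [35, 36, 43]
r1 m[φ0→ice] = [34, 47, 33]
r1 m[φ1→cld] = [15, 15, 12]
r1 m[φ1→wet] = [10, 20, 12]
r1 m[φ2→wet] = [2, 5, 6]
r1 m[φ3→wet] = [9, 9, 5]
r1 m[φ4→slip] = [8, 6, 9]
r1 m[slip→φ0] = [1, 1, 1]
r1 m[slip→φ4] = [1, 1, 1]
r1 m[cld→φ0] = [1, 1, 1]
r1 m[cld→φ1] = [1, 1, 1]
r1 m[wet→φ1] = [1, 1, 1]
r1 m[wet→φ2] = [1, 1, 1]
r1 m[wet→φ3] = [1, 1, 1]
r1 m[ice→φ0] = [1, 1, 1]
r2 m[φ0→slip] = [44, 33, 37]
r2 m[φ0→cld] = [35, 36, 43]
r2 m[φ0→ice] = [34, 47, 33]
r2 m[φ1→cld] = [15, 15, 12]
r2 m[φ1→wet] = [10, 20, 12]
r2 m[φ2→wet] = [2, 5, 6]
r2 m[φ3→wet] = [9, 9, 5]
r2 m[φ4→slip] = [8, 6, 9]
r2 m[slip→φ0] = [8, 6, 9]
r2 m[slip→φ4] = [44, 33, 37]
r2 m[cld→φ0] = [15, 15, 12]
r2 m[cld→φ1] = [35, 36, 43]
r2 m[wet→φ1] = [18, 45, 30]
r2 m[wet→φ2] = [90, 180, 60]
r2 m[wet→φ3] = [20, 100, 72]
r2 m[ice→φ0] = [1, 1, 1]
r3 m[φ0→slip] = [615, 444, 522]
r3 m[φ0→cld] = [285, 277, 321]
r3 m[φ0→ice] = [3537, 5103, 3642]
r3 m[φ1→cld] = [465, 507, 468]
r3 m[φ1→wet] = [362, 771, 448]
r3 m[φ2→wet] = [2, 5, 6]
r3 m[φ3→wet] = [9, 9, 5]
r3 m[φ4→slip] = [8, 6, 9]
r3 m[slip→φ0] = [8, 6, 9]
r3 m[slip→φ4] = [44, 33, 37]
r3 m[cld→φ0] = [15, 15, 12]
r3 m[cld→φ1] = [35, 36, 43]
r3 m[wet→φ1] = [18, 45, 30]
r3 m[wet→φ2] = [90, 180, 60]
r3 m[wet→φ3] = [20, 100, 72]
r3 m[ice→φ0] = [1, 1, 1]
r4 m[φ0→slip] = [615, 444, 522]
r4 m[φ0→cld] = [285, 277, 321]
r4 m[φ0→ice] = [3537, 5103, 3642]
r4 m[φ1→cld] = [465, 507, 468]
r4 m[φ1→wet] = [362, 771, 448]
r4 m[φ2→wet] = [2, 5, 6]
r4 m[φ3→wet] = [9, 9, 5]
r4 m[φ4→slip] = [8, 6, 9]
r4 m[slip→φ0] = [8, 6, 9]
r4 m[slip→φ4] = [615, 444, 522]
r4 m[cld→φ0] = [465, 507, 468]
r4 m[cld→φ1] = [285, 277, 321]
r4 m[wet→φ1] = [18, 45, 30]
r4 m[wet→φ2] = [3258, 6939, 2240]
r4 m[wet→φ3] = [724, 3855, 2688]
r4 m[ice→φ0] = [1, 1, 1]
r5 m[φ0→slip] = [21093, 15858, 17700]
r5 m[φ0→cld] = [285, 277, 321]
r5 m[φ0→ice] = [124227, 173355, 125610]
r5 m[φ1→cld] = [465, 507, 468]
r5 m[φ1→wet] = [2854, 5932, 3496]
r5 m[φ2→wet] = [2, 5, 6]
r5 m[φ3→wet] = [9, 9, 5]
r5 m[φ4→slip] = [8, 6, 9]
r5 m[slip→φ0] = [8, 6, 9]
r5 m[slip→φ4] = [615, 444, 522]
r5 m[cld→φ0] = [465, 507, 468]
r5 m[cld→φ1] = [285, 277, 321]
r5 m[wet→φ1] = [18, 45, 30]
r5 m[wet→φ2] = [3258, 6939, 2240]
r5 m[wet→φ3] = [724, 3855, 2688]
r5 m[ice→φ0] = [1, 1, 1]
r6 m[φ0→slip] = [21093, 15858, 17700]
r6 m[φ0→cld] = [285, 277, 321]
r6 m[φ0→ice] = [124227, 173355, 125610]
r6 m[φ1→cld] = [465, 507, 468]
r6 m[φ1→wet] = [2854, 5932, 3496]
r6 m[φ2→wet] = [2, 5, 6]
r6 m[φ3→wet] = [9, 9, 5]
r6 m[φ4→slip] = [8, 6, 9]
r6 m[slip→φ0] = [8, 6, 9]
r6 m[slip→φ4] = [21093, 15858, 17700]
r6 m[cld→φ0] = [465, 507, 468]
r6 m[cld→φ1] = [285, 277, 321]
r6 m[wet→φ1] = [18, 45, 30]
r6 m[wet→φ2] = [25686, 53388, 17480]
r6 m[wet→φ3] = [5708, 29660, 20976]
r6 m[ice→φ0] = [1, 1, 1]
r7 m[φ0→slip] = [21093, 15858, 17700]
r7 m[φ0→cld] = [285, 277, 321]
r7 m[φ0→ice] = [124227, 173355, 125610]
r7 m[φ1→cld] = [465, 507, 468]
r7 m[φ1→wet] = [2854, 5932, 3496]
r7 m[φ2→wet] = [2, 5, 6]
r7 m[φ3→wet] = [9, 9, 5]
r7 m[φ4→slip] = [8, 6, 9]
r7 m[slip→φ0] = [8, 6, 9]
r7 m[slip→φ4] = [21093, 15858, 17700]
r7 m[cld→φ0] = [465, 507, 468]
r7 m[cld→φ1] = [285, 277, 321]
r7 m[wet→φ1] = [18, 45, 30]
r7 m[wet→φ2] = [25686, 53388, 17480]
r7 m[wet→φ3] = [5708, 29660, 20976]
r7 m[ice→φ0] = [1, 1, 1]
fixed point reached at round 7
b[ice] = ⊗ incoming = [124227, 173355, 125610]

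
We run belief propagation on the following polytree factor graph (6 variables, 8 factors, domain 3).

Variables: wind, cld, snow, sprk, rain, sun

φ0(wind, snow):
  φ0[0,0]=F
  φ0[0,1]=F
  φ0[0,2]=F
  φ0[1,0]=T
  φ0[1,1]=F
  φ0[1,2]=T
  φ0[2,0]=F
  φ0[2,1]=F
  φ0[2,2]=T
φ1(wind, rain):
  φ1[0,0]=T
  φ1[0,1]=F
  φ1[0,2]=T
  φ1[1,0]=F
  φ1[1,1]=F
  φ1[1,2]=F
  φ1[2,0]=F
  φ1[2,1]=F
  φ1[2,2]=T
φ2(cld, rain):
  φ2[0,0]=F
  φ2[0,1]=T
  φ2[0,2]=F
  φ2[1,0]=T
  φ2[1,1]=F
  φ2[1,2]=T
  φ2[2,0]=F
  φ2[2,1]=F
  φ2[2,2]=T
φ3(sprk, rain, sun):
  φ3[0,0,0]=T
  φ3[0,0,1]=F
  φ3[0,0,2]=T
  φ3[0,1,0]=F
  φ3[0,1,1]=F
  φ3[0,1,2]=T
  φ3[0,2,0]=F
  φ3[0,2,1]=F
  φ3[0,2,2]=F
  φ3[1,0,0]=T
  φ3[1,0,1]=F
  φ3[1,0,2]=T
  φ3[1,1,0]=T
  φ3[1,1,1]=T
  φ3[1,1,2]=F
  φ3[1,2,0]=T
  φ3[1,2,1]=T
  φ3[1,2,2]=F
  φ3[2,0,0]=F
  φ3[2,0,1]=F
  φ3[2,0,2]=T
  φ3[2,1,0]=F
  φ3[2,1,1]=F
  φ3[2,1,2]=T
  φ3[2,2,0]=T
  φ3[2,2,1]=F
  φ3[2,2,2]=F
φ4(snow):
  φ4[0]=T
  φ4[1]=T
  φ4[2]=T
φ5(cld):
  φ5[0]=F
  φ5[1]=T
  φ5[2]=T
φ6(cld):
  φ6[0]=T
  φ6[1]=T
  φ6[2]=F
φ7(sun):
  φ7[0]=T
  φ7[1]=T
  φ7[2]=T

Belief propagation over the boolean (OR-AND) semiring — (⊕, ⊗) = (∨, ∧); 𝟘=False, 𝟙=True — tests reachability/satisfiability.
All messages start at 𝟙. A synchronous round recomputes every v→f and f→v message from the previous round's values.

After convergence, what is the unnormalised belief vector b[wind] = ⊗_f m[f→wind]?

init: all messages = 𝟙 over 3 values
r1 m[φ0→wind] = [F, T, T]
r1 m[φ0→snow] = [T, F, T]
r1 m[φ1→wind] = [T, F, T]
r1 m[φ1→rain] = [T, F, T]
r1 m[φ2→cld] = [T, T, T]
r1 m[φ2→rain] = [T, T, T]
r1 m[φ3→sprk] = [T, T, T]
r1 m[φ3→rain] = [T, T, T]
r1 m[φ3→sun] = [T, T, T]
r1 m[φ4→snow] = [T, T, T]
r1 m[φ5→cld] = [F, T, T]
r1 m[φ6→cld] = [T, T, F]
r1 m[φ7→sun] = [T, T, T]
r1 m[wind→φ0] = [T, T, T]
r1 m[wind→φ1] = [T, T, T]
r1 m[cld→φ2] = [T, T, T]
r1 m[cld→φ5] = [T, T, T]
r1 m[cld→φ6] = [T, T, T]
r1 m[snow→φ0] = [T, T, T]
r1 m[snow→φ4] = [T, T, T]
r1 m[sprk→φ3] = [T, T, T]
r1 m[rain→φ1] = [T, T, T]
r1 m[rain→φ2] = [T, T, T]
r1 m[rain→φ3] = [T, T, T]
r1 m[sun→φ3] = [T, T, T]
r1 m[sun→φ7] = [T, T, T]
r2 m[φ0→wind] = [F, T, T]
r2 m[φ0→snow] = [T, F, T]
r2 m[φ1→wind] = [T, F, T]
r2 m[φ1→rain] = [T, F, T]
r2 m[φ2→cld] = [T, T, T]
r2 m[φ2→rain] = [T, T, T]
r2 m[φ3→sprk] = [T, T, T]
r2 m[φ3→rain] = [T, T, T]
r2 m[φ3→sun] = [T, T, T]
r2 m[φ4→snow] = [T, T, T]
r2 m[φ5→cld] = [F, T, T]
r2 m[φ6→cld] = [T, T, F]
r2 m[φ7→sun] = [T, T, T]
r2 m[wind→φ0] = [T, F, T]
r2 m[wind→φ1] = [F, T, T]
r2 m[cld→φ2] = [F, T, F]
r2 m[cld→φ5] = [T, T, F]
r2 m[cld→φ6] = [F, T, T]
r2 m[snow→φ0] = [T, T, T]
r2 m[snow→φ4] = [T, F, T]
r2 m[sprk→φ3] = [T, T, T]
r2 m[rain→φ1] = [T, T, T]
r2 m[rain→φ2] = [T, F, T]
r2 m[rain→φ3] = [T, F, T]
r2 m[sun→φ3] = [T, T, T]
r2 m[sun→φ7] = [T, T, T]
r3 m[φ0→wind] = [F, T, T]
r3 m[φ0→snow] = [F, F, T]
r3 m[φ1→wind] = [T, F, T]
r3 m[φ1→rain] = [F, F, T]
r3 m[φ2→cld] = [F, T, T]
r3 m[φ2→rain] = [T, F, T]
r3 m[φ3→sprk] = [T, T, T]
r3 m[φ3→rain] = [T, T, T]
r3 m[φ3→sun] = [T, T, T]
r3 m[φ4→snow] = [T, T, T]
r3 m[φ5→cld] = [F, T, T]
r3 m[φ6→cld] = [T, T, F]
r3 m[φ7→sun] = [T, T, T]
r3 m[wind→φ0] = [T, F, T]
r3 m[wind→φ1] = [F, T, T]
r3 m[cld→φ2] = [F, T, F]
r3 m[cld→φ5] = [T, T, F]
r3 m[cld→φ6] = [F, T, T]
r3 m[snow→φ0] = [T, T, T]
r3 m[snow→φ4] = [T, F, T]
r3 m[sprk→φ3] = [T, T, T]
r3 m[rain→φ1] = [T, T, T]
r3 m[rain→φ2] = [T, F, T]
r3 m[rain→φ3] = [T, F, T]
r3 m[sun→φ3] = [T, T, T]
r3 m[sun→φ7] = [T, T, T]
r4 m[φ0→wind] = [F, T, T]
r4 m[φ0→snow] = [F, F, T]
r4 m[φ1→wind] = [T, F, T]
r4 m[φ1→rain] = [F, F, T]
r4 m[φ2→cld] = [F, T, T]
r4 m[φ2→rain] = [T, F, T]
r4 m[φ3→sprk] = [T, T, T]
r4 m[φ3→rain] = [T, T, T]
r4 m[φ3→sun] = [T, T, T]
r4 m[φ4→snow] = [T, T, T]
r4 m[φ5→cld] = [F, T, T]
r4 m[φ6→cld] = [T, T, F]
r4 m[φ7→sun] = [T, T, T]
r4 m[wind→φ0] = [T, F, T]
r4 m[wind→φ1] = [F, T, T]
r4 m[cld→φ2] = [F, T, F]
r4 m[cld→φ5] = [F, T, F]
r4 m[cld→φ6] = [F, T, T]
r4 m[snow→φ0] = [T, T, T]
r4 m[snow→φ4] = [F, F, T]
r4 m[sprk→φ3] = [T, T, T]
r4 m[rain→φ1] = [T, F, T]
r4 m[rain→φ2] = [F, F, T]
r4 m[rain→φ3] = [F, F, T]
r4 m[sun→φ3] = [T, T, T]
r4 m[sun→φ7] = [T, T, T]
r5 m[φ0→wind] = [F, T, T]
r5 m[φ0→snow] = [F, F, T]
r5 m[φ1→wind] = [T, F, T]
r5 m[φ1→rain] = [F, F, T]
r5 m[φ2→cld] = [F, T, T]
r5 m[φ2→rain] = [T, F, T]
r5 m[φ3→sprk] = [F, T, T]
r5 m[φ3→rain] = [T, T, T]
r5 m[φ3→sun] = [T, T, F]
r5 m[φ4→snow] = [T, T, T]
r5 m[φ5→cld] = [F, T, T]
r5 m[φ6→cld] = [T, T, F]
r5 m[φ7→sun] = [T, T, T]
r5 m[wind→φ0] = [T, F, T]
r5 m[wind→φ1] = [F, T, T]
r5 m[cld→φ2] = [F, T, F]
r5 m[cld→φ5] = [F, T, F]
r5 m[cld→φ6] = [F, T, T]
r5 m[snow→φ0] = [T, T, T]
r5 m[snow→φ4] = [F, F, T]
r5 m[sprk→φ3] = [T, T, T]
r5 m[rain→φ1] = [T, F, T]
r5 m[rain→φ2] = [F, F, T]
r5 m[rain→φ3] = [F, F, T]
r5 m[sun→φ3] = [T, T, T]
r5 m[sun→φ7] = [T, T, T]
r6 m[φ0→wind] = [F, T, T]
r6 m[φ0→snow] = [F, F, T]
r6 m[φ1→wind] = [T, F, T]
r6 m[φ1→rain] = [F, F, T]
r6 m[φ2→cld] = [F, T, T]
r6 m[φ2→rain] = [T, F, T]
r6 m[φ3→sprk] = [F, T, T]
r6 m[φ3→rain] = [T, T, T]
r6 m[φ3→sun] = [T, T, F]
r6 m[φ4→snow] = [T, T, T]
r6 m[φ5→cld] = [F, T, T]
r6 m[φ6→cld] = [T, T, F]
r6 m[φ7→sun] = [T, T, T]
r6 m[wind→φ0] = [T, F, T]
r6 m[wind→φ1] = [F, T, T]
r6 m[cld→φ2] = [F, T, F]
r6 m[cld→φ5] = [F, T, F]
r6 m[cld→φ6] = [F, T, T]
r6 m[snow→φ0] = [T, T, T]
r6 m[snow→φ4] = [F, F, T]
r6 m[sprk→φ3] = [T, T, T]
r6 m[rain→φ1] = [T, F, T]
r6 m[rain→φ2] = [F, F, T]
r6 m[rain→φ3] = [F, F, T]
r6 m[sun→φ3] = [T, T, T]
r6 m[sun→φ7] = [T, T, F]
r7 m[φ0→wind] = [F, T, T]
r7 m[φ0→snow] = [F, F, T]
r7 m[φ1→wind] = [T, F, T]
r7 m[φ1→rain] = [F, F, T]
r7 m[φ2→cld] = [F, T, T]
r7 m[φ2→rain] = [T, F, T]
r7 m[φ3→sprk] = [F, T, T]
r7 m[φ3→rain] = [T, T, T]
r7 m[φ3→sun] = [T, T, F]
r7 m[φ4→snow] = [T, T, T]
r7 m[φ5→cld] = [F, T, T]
r7 m[φ6→cld] = [T, T, F]
r7 m[φ7→sun] = [T, T, T]
r7 m[wind→φ0] = [T, F, T]
r7 m[wind→φ1] = [F, T, T]
r7 m[cld→φ2] = [F, T, F]
r7 m[cld→φ5] = [F, T, F]
r7 m[cld→φ6] = [F, T, T]
r7 m[snow→φ0] = [T, T, T]
r7 m[snow→φ4] = [F, F, T]
r7 m[sprk→φ3] = [T, T, T]
r7 m[rain→φ1] = [T, F, T]
r7 m[rain→φ2] = [F, F, T]
r7 m[rain→φ3] = [F, F, T]
r7 m[sun→φ3] = [T, T, T]
r7 m[sun→φ7] = [T, T, F]
fixed point reached at round 7
b[wind] = ⊗ incoming = [F, F, T]

b[wind] = [F, F, T]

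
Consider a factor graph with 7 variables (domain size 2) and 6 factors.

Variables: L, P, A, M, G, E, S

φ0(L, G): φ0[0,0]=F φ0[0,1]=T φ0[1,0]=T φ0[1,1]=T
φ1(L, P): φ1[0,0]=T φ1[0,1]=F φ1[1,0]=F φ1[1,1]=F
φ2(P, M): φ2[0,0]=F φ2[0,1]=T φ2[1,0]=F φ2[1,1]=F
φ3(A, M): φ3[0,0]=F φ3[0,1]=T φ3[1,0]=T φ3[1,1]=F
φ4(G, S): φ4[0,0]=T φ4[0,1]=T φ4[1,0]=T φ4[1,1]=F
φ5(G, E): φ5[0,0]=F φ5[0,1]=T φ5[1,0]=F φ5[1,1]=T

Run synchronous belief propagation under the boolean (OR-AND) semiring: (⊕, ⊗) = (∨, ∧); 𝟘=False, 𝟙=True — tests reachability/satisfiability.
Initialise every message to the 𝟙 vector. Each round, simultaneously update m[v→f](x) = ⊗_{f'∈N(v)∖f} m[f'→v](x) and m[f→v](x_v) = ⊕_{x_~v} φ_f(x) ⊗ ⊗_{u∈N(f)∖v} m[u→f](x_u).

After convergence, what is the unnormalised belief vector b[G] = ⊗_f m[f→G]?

init: all messages = 𝟙 over 2 values
r1 m[φ0→L] = [T, T]
r1 m[φ0→G] = [T, T]
r1 m[φ1→L] = [T, F]
r1 m[φ1→P] = [T, F]
r1 m[φ2→P] = [T, F]
r1 m[φ2→M] = [F, T]
r1 m[φ3→A] = [T, T]
r1 m[φ3→M] = [T, T]
r1 m[φ4→G] = [T, T]
r1 m[φ4→S] = [T, T]
r1 m[φ5→G] = [T, T]
r1 m[φ5→E] = [F, T]
r1 m[L→φ0] = [T, T]
r1 m[L→φ1] = [T, T]
r1 m[P→φ1] = [T, T]
r1 m[P→φ2] = [T, T]
r1 m[A→φ3] = [T, T]
r1 m[M→φ2] = [T, T]
r1 m[M→φ3] = [T, T]
r1 m[G→φ0] = [T, T]
r1 m[G→φ4] = [T, T]
r1 m[G→φ5] = [T, T]
r1 m[E→φ5] = [T, T]
r1 m[S→φ4] = [T, T]
r2 m[φ0→L] = [T, T]
r2 m[φ0→G] = [T, T]
r2 m[φ1→L] = [T, F]
r2 m[φ1→P] = [T, F]
r2 m[φ2→P] = [T, F]
r2 m[φ2→M] = [F, T]
r2 m[φ3→A] = [T, T]
r2 m[φ3→M] = [T, T]
r2 m[φ4→G] = [T, T]
r2 m[φ4→S] = [T, T]
r2 m[φ5→G] = [T, T]
r2 m[φ5→E] = [F, T]
r2 m[L→φ0] = [T, F]
r2 m[L→φ1] = [T, T]
r2 m[P→φ1] = [T, F]
r2 m[P→φ2] = [T, F]
r2 m[A→φ3] = [T, T]
r2 m[M→φ2] = [T, T]
r2 m[M→φ3] = [F, T]
r2 m[G→φ0] = [T, T]
r2 m[G→φ4] = [T, T]
r2 m[G→φ5] = [T, T]
r2 m[E→φ5] = [T, T]
r2 m[S→φ4] = [T, T]
r3 m[φ0→L] = [T, T]
r3 m[φ0→G] = [F, T]
r3 m[φ1→L] = [T, F]
r3 m[φ1→P] = [T, F]
r3 m[φ2→P] = [T, F]
r3 m[φ2→M] = [F, T]
r3 m[φ3→A] = [T, F]
r3 m[φ3→M] = [T, T]
r3 m[φ4→G] = [T, T]
r3 m[φ4→S] = [T, T]
r3 m[φ5→G] = [T, T]
r3 m[φ5→E] = [F, T]
r3 m[L→φ0] = [T, F]
r3 m[L→φ1] = [T, T]
r3 m[P→φ1] = [T, F]
r3 m[P→φ2] = [T, F]
r3 m[A→φ3] = [T, T]
r3 m[M→φ2] = [T, T]
r3 m[M→φ3] = [F, T]
r3 m[G→φ0] = [T, T]
r3 m[G→φ4] = [T, T]
r3 m[G→φ5] = [T, T]
r3 m[E→φ5] = [T, T]
r3 m[S→φ4] = [T, T]
r4 m[φ0→L] = [T, T]
r4 m[φ0→G] = [F, T]
r4 m[φ1→L] = [T, F]
r4 m[φ1→P] = [T, F]
r4 m[φ2→P] = [T, F]
r4 m[φ2→M] = [F, T]
r4 m[φ3→A] = [T, F]
r4 m[φ3→M] = [T, T]
r4 m[φ4→G] = [T, T]
r4 m[φ4→S] = [T, T]
r4 m[φ5→G] = [T, T]
r4 m[φ5→E] = [F, T]
r4 m[L→φ0] = [T, F]
r4 m[L→φ1] = [T, T]
r4 m[P→φ1] = [T, F]
r4 m[P→φ2] = [T, F]
r4 m[A→φ3] = [T, T]
r4 m[M→φ2] = [T, T]
r4 m[M→φ3] = [F, T]
r4 m[G→φ0] = [T, T]
r4 m[G→φ4] = [F, T]
r4 m[G→φ5] = [F, T]
r4 m[E→φ5] = [T, T]
r4 m[S→φ4] = [T, T]
r5 m[φ0→L] = [T, T]
r5 m[φ0→G] = [F, T]
r5 m[φ1→L] = [T, F]
r5 m[φ1→P] = [T, F]
r5 m[φ2→P] = [T, F]
r5 m[φ2→M] = [F, T]
r5 m[φ3→A] = [T, F]
r5 m[φ3→M] = [T, T]
r5 m[φ4→G] = [T, T]
r5 m[φ4→S] = [T, F]
r5 m[φ5→G] = [T, T]
r5 m[φ5→E] = [F, T]
r5 m[L→φ0] = [T, F]
r5 m[L→φ1] = [T, T]
r5 m[P→φ1] = [T, F]
r5 m[P→φ2] = [T, F]
r5 m[A→φ3] = [T, T]
r5 m[M→φ2] = [T, T]
r5 m[M→φ3] = [F, T]
r5 m[G→φ0] = [T, T]
r5 m[G→φ4] = [F, T]
r5 m[G→φ5] = [F, T]
r5 m[E→φ5] = [T, T]
r5 m[S→φ4] = [T, T]
r6 m[φ0→L] = [T, T]
r6 m[φ0→G] = [F, T]
r6 m[φ1→L] = [T, F]
r6 m[φ1→P] = [T, F]
r6 m[φ2→P] = [T, F]
r6 m[φ2→M] = [F, T]
r6 m[φ3→A] = [T, F]
r6 m[φ3→M] = [T, T]
r6 m[φ4→G] = [T, T]
r6 m[φ4→S] = [T, F]
r6 m[φ5→G] = [T, T]
r6 m[φ5→E] = [F, T]
r6 m[L→φ0] = [T, F]
r6 m[L→φ1] = [T, T]
r6 m[P→φ1] = [T, F]
r6 m[P→φ2] = [T, F]
r6 m[A→φ3] = [T, T]
r6 m[M→φ2] = [T, T]
r6 m[M→φ3] = [F, T]
r6 m[G→φ0] = [T, T]
r6 m[G→φ4] = [F, T]
r6 m[G→φ5] = [F, T]
r6 m[E→φ5] = [T, T]
r6 m[S→φ4] = [T, T]
fixed point reached at round 6
b[G] = ⊗ incoming = [F, T]

b[G] = [F, T]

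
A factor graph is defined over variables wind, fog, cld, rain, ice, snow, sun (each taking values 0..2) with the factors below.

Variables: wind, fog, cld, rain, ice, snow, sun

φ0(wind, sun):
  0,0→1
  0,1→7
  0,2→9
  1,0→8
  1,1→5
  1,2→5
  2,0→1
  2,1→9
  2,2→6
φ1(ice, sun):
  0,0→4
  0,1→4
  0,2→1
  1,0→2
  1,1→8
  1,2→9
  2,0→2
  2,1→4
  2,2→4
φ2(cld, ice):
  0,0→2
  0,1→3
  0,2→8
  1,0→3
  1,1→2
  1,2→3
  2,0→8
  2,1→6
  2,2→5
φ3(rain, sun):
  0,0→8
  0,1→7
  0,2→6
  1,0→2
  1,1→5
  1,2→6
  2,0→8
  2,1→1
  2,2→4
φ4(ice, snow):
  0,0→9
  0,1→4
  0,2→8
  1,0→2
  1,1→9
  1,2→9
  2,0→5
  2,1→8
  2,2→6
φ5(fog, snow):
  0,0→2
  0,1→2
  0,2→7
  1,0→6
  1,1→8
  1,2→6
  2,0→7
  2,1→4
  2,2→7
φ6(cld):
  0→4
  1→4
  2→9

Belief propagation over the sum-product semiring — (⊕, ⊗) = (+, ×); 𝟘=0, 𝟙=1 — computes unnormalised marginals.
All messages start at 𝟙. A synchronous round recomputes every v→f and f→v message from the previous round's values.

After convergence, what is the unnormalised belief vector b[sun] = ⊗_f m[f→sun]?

b[sun] = [42037560, 119402556, 116915200]

init: all messages = 𝟙 over 3 values
r1 m[φ0→wind] = [17, 18, 16]
r1 m[φ0→sun] = [10, 21, 20]
r1 m[φ1→ice] = [9, 19, 10]
r1 m[φ1→sun] = [8, 16, 14]
r1 m[φ2→cld] = [13, 8, 19]
r1 m[φ2→ice] = [13, 11, 16]
r1 m[φ3→rain] = [21, 13, 13]
r1 m[φ3→sun] = [18, 13, 16]
r1 m[φ4→ice] = [21, 20, 19]
r1 m[φ4→snow] = [16, 21, 23]
r1 m[φ5→fog] = [11, 20, 18]
r1 m[φ5→snow] = [15, 14, 20]
r1 m[φ6→cld] = [4, 4, 9]
r1 m[wind→φ0] = [1, 1, 1]
r1 m[fog→φ5] = [1, 1, 1]
r1 m[cld→φ2] = [1, 1, 1]
r1 m[cld→φ6] = [1, 1, 1]
r1 m[rain→φ3] = [1, 1, 1]
r1 m[ice→φ1] = [1, 1, 1]
r1 m[ice→φ2] = [1, 1, 1]
r1 m[ice→φ4] = [1, 1, 1]
r1 m[snow→φ4] = [1, 1, 1]
r1 m[snow→φ5] = [1, 1, 1]
r1 m[sun→φ0] = [1, 1, 1]
r1 m[sun→φ1] = [1, 1, 1]
r1 m[sun→φ3] = [1, 1, 1]
r2 m[φ0→wind] = [17, 18, 16]
r2 m[φ0→sun] = [10, 21, 20]
r2 m[φ1→ice] = [9, 19, 10]
r2 m[φ1→sun] = [8, 16, 14]
r2 m[φ2→cld] = [13, 8, 19]
r2 m[φ2→ice] = [13, 11, 16]
r2 m[φ3→rain] = [21, 13, 13]
r2 m[φ3→sun] = [18, 13, 16]
r2 m[φ4→ice] = [21, 20, 19]
r2 m[φ4→snow] = [16, 21, 23]
r2 m[φ5→fog] = [11, 20, 18]
r2 m[φ5→snow] = [15, 14, 20]
r2 m[φ6→cld] = [4, 4, 9]
r2 m[wind→φ0] = [1, 1, 1]
r2 m[fog→φ5] = [1, 1, 1]
r2 m[cld→φ2] = [4, 4, 9]
r2 m[cld→φ6] = [13, 8, 19]
r2 m[rain→φ3] = [1, 1, 1]
r2 m[ice→φ1] = [273, 220, 304]
r2 m[ice→φ2] = [189, 380, 190]
r2 m[ice→φ4] = [117, 209, 160]
r2 m[snow→φ4] = [15, 14, 20]
r2 m[snow→φ5] = [16, 21, 23]
r2 m[sun→φ0] = [144, 208, 224]
r2 m[sun→φ1] = [180, 273, 320]
r2 m[sun→φ3] = [80, 336, 280]
r3 m[φ0→wind] = [3616, 3312, 3360]
r3 m[φ0→sun] = [10, 21, 20]
r3 m[φ1→ice] = [2132, 5424, 2732]
r3 m[φ1→sun] = [2140, 4068, 3469]
r3 m[φ2→cld] = [3038, 1897, 4742]
r3 m[φ2→ice] = [92, 74, 89]
r3 m[φ3→rain] = [4672, 3520, 2096]
r3 m[φ3→sun] = [18, 13, 16]
r3 m[φ4→ice] = [351, 336, 307]
r3 m[φ4→snow] = [2271, 3629, 3777]
r3 m[φ5→fog] = [235, 402, 357]
r3 m[φ5→snow] = [15, 14, 20]
r3 m[φ6→cld] = [4, 4, 9]
r3 m[wind→φ0] = [1, 1, 1]
r3 m[fog→φ5] = [1, 1, 1]
r3 m[cld→φ2] = [4, 4, 9]
r3 m[cld→φ6] = [13, 8, 19]
r3 m[rain→φ3] = [1, 1, 1]
r3 m[ice→φ1] = [273, 220, 304]
r3 m[ice→φ2] = [189, 380, 190]
r3 m[ice→φ4] = [117, 209, 160]
r3 m[snow→φ4] = [15, 14, 20]
r3 m[snow→φ5] = [16, 21, 23]
r3 m[sun→φ0] = [144, 208, 224]
r3 m[sun→φ1] = [180, 273, 320]
r3 m[sun→φ3] = [80, 336, 280]
r4 m[φ0→wind] = [3616, 3312, 3360]
r4 m[φ0→sun] = [10, 21, 20]
r4 m[φ1→ice] = [2132, 5424, 2732]
r4 m[φ1→sun] = [2140, 4068, 3469]
r4 m[φ2→cld] = [3038, 1897, 4742]
r4 m[φ2→ice] = [92, 74, 89]
r4 m[φ3→rain] = [4672, 3520, 2096]
r4 m[φ3→sun] = [18, 13, 16]
r4 m[φ4→ice] = [351, 336, 307]
r4 m[φ4→snow] = [2271, 3629, 3777]
r4 m[φ5→fog] = [235, 402, 357]
r4 m[φ5→snow] = [15, 14, 20]
r4 m[φ6→cld] = [4, 4, 9]
r4 m[wind→φ0] = [1, 1, 1]
r4 m[fog→φ5] = [1, 1, 1]
r4 m[cld→φ2] = [4, 4, 9]
r4 m[cld→φ6] = [3038, 1897, 4742]
r4 m[rain→φ3] = [1, 1, 1]
r4 m[ice→φ1] = [32292, 24864, 27323]
r4 m[ice→φ2] = [748332, 1822464, 838724]
r4 m[ice→φ4] = [196144, 401376, 243148]
r4 m[snow→φ4] = [15, 14, 20]
r4 m[snow→φ5] = [2271, 3629, 3777]
r4 m[sun→φ0] = [38520, 52884, 55504]
r4 m[sun→φ1] = [180, 273, 320]
r4 m[sun→φ3] = [21400, 85428, 69380]
r5 m[φ0→wind] = [908244, 850100, 847500]
r5 m[φ0→sun] = [10, 21, 20]
r5 m[φ1→ice] = [2132, 5424, 2732]
r5 m[φ1→sun] = [233542, 437372, 365360]
r5 m[φ2→cld] = [13673848, 8406096, 21115060]
r5 m[φ2→ice] = [92, 74, 89]
r5 m[φ3→rain] = [1185476, 886220, 534148]
r5 m[φ3→sun] = [18, 13, 16]
r5 m[φ4→ice] = [351, 336, 307]
r5 m[φ4→snow] = [3783788, 6342144, 6640424]
r5 m[φ5→fog] = [38239, 65320, 56852]
r5 m[φ5→snow] = [15, 14, 20]
r5 m[φ6→cld] = [4, 4, 9]
r5 m[wind→φ0] = [1, 1, 1]
r5 m[fog→φ5] = [1, 1, 1]
r5 m[cld→φ2] = [4, 4, 9]
r5 m[cld→φ6] = [3038, 1897, 4742]
r5 m[rain→φ3] = [1, 1, 1]
r5 m[ice→φ1] = [32292, 24864, 27323]
r5 m[ice→φ2] = [748332, 1822464, 838724]
r5 m[ice→φ4] = [196144, 401376, 243148]
r5 m[snow→φ4] = [15, 14, 20]
r5 m[snow→φ5] = [2271, 3629, 3777]
r5 m[sun→φ0] = [38520, 52884, 55504]
r5 m[sun→φ1] = [180, 273, 320]
r5 m[sun→φ3] = [21400, 85428, 69380]
r6 m[φ0→wind] = [908244, 850100, 847500]
r6 m[φ0→sun] = [10, 21, 20]
r6 m[φ1→ice] = [2132, 5424, 2732]
r6 m[φ1→sun] = [233542, 437372, 365360]
r6 m[φ2→cld] = [13673848, 8406096, 21115060]
r6 m[φ2→ice] = [92, 74, 89]
r6 m[φ3→rain] = [1185476, 886220, 534148]
r6 m[φ3→sun] = [18, 13, 16]
r6 m[φ4→ice] = [351, 336, 307]
r6 m[φ4→snow] = [3783788, 6342144, 6640424]
r6 m[φ5→fog] = [38239, 65320, 56852]
r6 m[φ5→snow] = [15, 14, 20]
r6 m[φ6→cld] = [4, 4, 9]
r6 m[wind→φ0] = [1, 1, 1]
r6 m[fog→φ5] = [1, 1, 1]
r6 m[cld→φ2] = [4, 4, 9]
r6 m[cld→φ6] = [13673848, 8406096, 21115060]
r6 m[rain→φ3] = [1, 1, 1]
r6 m[ice→φ1] = [32292, 24864, 27323]
r6 m[ice→φ2] = [748332, 1822464, 838724]
r6 m[ice→φ4] = [196144, 401376, 243148]
r6 m[snow→φ4] = [15, 14, 20]
r6 m[snow→φ5] = [3783788, 6342144, 6640424]
r6 m[sun→φ0] = [4203756, 5685836, 5845760]
r6 m[sun→φ1] = [180, 273, 320]
r6 m[sun→φ3] = [2335420, 9184812, 7307200]
r7 m[φ0→wind] = [96616448, 91288028, 90450840]
r7 m[φ0→sun] = [10, 21, 20]
r7 m[φ1→ice] = [2132, 5424, 2732]
r7 m[φ1→sun] = [233542, 437372, 365360]
r7 m[φ2→cld] = [13673848, 8406096, 21115060]
r7 m[φ2→ice] = [92, 74, 89]
r7 m[φ3→rain] = [126820244, 94438100, 57096972]
r7 m[φ3→sun] = [18, 13, 16]
r7 m[φ4→ice] = [351, 336, 307]
r7 m[φ4→snow] = [3783788, 6342144, 6640424]
r7 m[φ5→fog] = [66734832, 113282424, 98338060]
r7 m[φ5→snow] = [15, 14, 20]
r7 m[φ6→cld] = [4, 4, 9]
r7 m[wind→φ0] = [1, 1, 1]
r7 m[fog→φ5] = [1, 1, 1]
r7 m[cld→φ2] = [4, 4, 9]
r7 m[cld→φ6] = [13673848, 8406096, 21115060]
r7 m[rain→φ3] = [1, 1, 1]
r7 m[ice→φ1] = [32292, 24864, 27323]
r7 m[ice→φ2] = [748332, 1822464, 838724]
r7 m[ice→φ4] = [196144, 401376, 243148]
r7 m[snow→φ4] = [15, 14, 20]
r7 m[snow→φ5] = [3783788, 6342144, 6640424]
r7 m[sun→φ0] = [4203756, 5685836, 5845760]
r7 m[sun→φ1] = [180, 273, 320]
r7 m[sun→φ3] = [2335420, 9184812, 7307200]
r8 m[φ0→wind] = [96616448, 91288028, 90450840]
r8 m[φ0→sun] = [10, 21, 20]
r8 m[φ1→ice] = [2132, 5424, 2732]
r8 m[φ1→sun] = [233542, 437372, 365360]
r8 m[φ2→cld] = [13673848, 8406096, 21115060]
r8 m[φ2→ice] = [92, 74, 89]
r8 m[φ3→rain] = [126820244, 94438100, 57096972]
r8 m[φ3→sun] = [18, 13, 16]
r8 m[φ4→ice] = [351, 336, 307]
r8 m[φ4→snow] = [3783788, 6342144, 6640424]
r8 m[φ5→fog] = [66734832, 113282424, 98338060]
r8 m[φ5→snow] = [15, 14, 20]
r8 m[φ6→cld] = [4, 4, 9]
r8 m[wind→φ0] = [1, 1, 1]
r8 m[fog→φ5] = [1, 1, 1]
r8 m[cld→φ2] = [4, 4, 9]
r8 m[cld→φ6] = [13673848, 8406096, 21115060]
r8 m[rain→φ3] = [1, 1, 1]
r8 m[ice→φ1] = [32292, 24864, 27323]
r8 m[ice→φ2] = [748332, 1822464, 838724]
r8 m[ice→φ4] = [196144, 401376, 243148]
r8 m[snow→φ4] = [15, 14, 20]
r8 m[snow→φ5] = [3783788, 6342144, 6640424]
r8 m[sun→φ0] = [4203756, 5685836, 5845760]
r8 m[sun→φ1] = [180, 273, 320]
r8 m[sun→φ3] = [2335420, 9184812, 7307200]
fixed point reached at round 8
b[sun] = ⊗ incoming = [42037560, 119402556, 116915200]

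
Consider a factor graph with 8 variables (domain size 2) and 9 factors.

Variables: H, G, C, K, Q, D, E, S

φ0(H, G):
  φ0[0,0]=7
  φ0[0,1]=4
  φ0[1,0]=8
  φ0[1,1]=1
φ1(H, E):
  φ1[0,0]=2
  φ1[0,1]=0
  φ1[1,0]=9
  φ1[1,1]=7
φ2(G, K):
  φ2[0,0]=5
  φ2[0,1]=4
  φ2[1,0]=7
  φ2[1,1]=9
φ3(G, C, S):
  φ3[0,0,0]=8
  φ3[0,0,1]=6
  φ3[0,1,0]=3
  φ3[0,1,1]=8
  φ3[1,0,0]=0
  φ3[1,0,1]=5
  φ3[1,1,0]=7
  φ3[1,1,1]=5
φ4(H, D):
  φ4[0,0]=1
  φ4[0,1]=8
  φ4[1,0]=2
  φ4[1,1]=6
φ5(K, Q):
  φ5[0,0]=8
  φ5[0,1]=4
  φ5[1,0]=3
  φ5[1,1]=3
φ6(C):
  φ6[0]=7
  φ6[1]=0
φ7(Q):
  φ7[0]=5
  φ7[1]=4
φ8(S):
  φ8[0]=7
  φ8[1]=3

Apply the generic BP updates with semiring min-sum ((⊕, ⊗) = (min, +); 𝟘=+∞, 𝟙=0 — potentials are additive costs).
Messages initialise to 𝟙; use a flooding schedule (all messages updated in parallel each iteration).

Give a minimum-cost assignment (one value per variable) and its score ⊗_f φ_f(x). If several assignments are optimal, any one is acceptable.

init: all messages = 𝟙 over 2 values
r1 m[φ0→H] = [4, 1]
r1 m[φ0→G] = [7, 1]
r1 m[φ1→H] = [0, 7]
r1 m[φ1→E] = [2, 0]
r1 m[φ2→G] = [4, 7]
r1 m[φ2→K] = [5, 4]
r1 m[φ3→G] = [3, 0]
r1 m[φ3→C] = [0, 3]
r1 m[φ3→S] = [0, 5]
r1 m[φ4→H] = [1, 2]
r1 m[φ4→D] = [1, 6]
r1 m[φ5→K] = [4, 3]
r1 m[φ5→Q] = [3, 3]
r1 m[φ6→C] = [7, 0]
r1 m[φ7→Q] = [5, 4]
r1 m[φ8→S] = [7, 3]
r1 m[H→φ0] = [0, 0]
r1 m[H→φ1] = [0, 0]
r1 m[H→φ4] = [0, 0]
r1 m[G→φ0] = [0, 0]
r1 m[G→φ2] = [0, 0]
r1 m[G→φ3] = [0, 0]
r1 m[C→φ3] = [0, 0]
r1 m[C→φ6] = [0, 0]
r1 m[K→φ2] = [0, 0]
r1 m[K→φ5] = [0, 0]
r1 m[Q→φ5] = [0, 0]
r1 m[Q→φ7] = [0, 0]
r1 m[D→φ4] = [0, 0]
r1 m[E→φ1] = [0, 0]
r1 m[S→φ3] = [0, 0]
r1 m[S→φ8] = [0, 0]
r2 m[φ0→H] = [4, 1]
r2 m[φ0→G] = [7, 1]
r2 m[φ1→H] = [0, 7]
r2 m[φ1→E] = [2, 0]
r2 m[φ2→G] = [4, 7]
r2 m[φ2→K] = [5, 4]
r2 m[φ3→G] = [3, 0]
r2 m[φ3→C] = [0, 3]
r2 m[φ3→S] = [0, 5]
r2 m[φ4→H] = [1, 2]
r2 m[φ4→D] = [1, 6]
r2 m[φ5→K] = [4, 3]
r2 m[φ5→Q] = [3, 3]
r2 m[φ6→C] = [7, 0]
r2 m[φ7→Q] = [5, 4]
r2 m[φ8→S] = [7, 3]
r2 m[H→φ0] = [1, 9]
r2 m[H→φ1] = [5, 3]
r2 m[H→φ4] = [4, 8]
r2 m[G→φ0] = [7, 7]
r2 m[G→φ2] = [10, 1]
r2 m[G→φ3] = [11, 8]
r2 m[C→φ3] = [7, 0]
r2 m[C→φ6] = [0, 3]
r2 m[K→φ2] = [4, 3]
r2 m[K→φ5] = [5, 4]
r2 m[Q→φ5] = [5, 4]
r2 m[Q→φ7] = [3, 3]
r2 m[D→φ4] = [0, 0]
r2 m[E→φ1] = [0, 0]
r2 m[S→φ3] = [7, 3]
r2 m[S→φ8] = [0, 5]
r3 m[φ0→H] = [11, 8]
r3 m[φ0→G] = [8, 5]
r3 m[φ1→H] = [0, 7]
r3 m[φ1→E] = [7, 5]
r3 m[φ2→G] = [7, 11]
r3 m[φ2→K] = [8, 10]
r3 m[φ3→G] = [10, 8]
r3 m[φ3→C] = [15, 16]
r3 m[φ3→S] = [14, 13]
r3 m[φ4→H] = [1, 2]
r3 m[φ4→D] = [5, 12]
r3 m[φ5→K] = [8, 7]
r3 m[φ5→Q] = [7, 7]
r3 m[φ6→C] = [7, 0]
r3 m[φ7→Q] = [5, 4]
r3 m[φ8→S] = [7, 3]
r3 m[H→φ0] = [1, 9]
r3 m[H→φ1] = [5, 3]
r3 m[H→φ4] = [4, 8]
r3 m[G→φ0] = [7, 7]
r3 m[G→φ2] = [10, 1]
r3 m[G→φ3] = [11, 8]
r3 m[C→φ3] = [7, 0]
r3 m[C→φ6] = [0, 3]
r3 m[K→φ2] = [4, 3]
r3 m[K→φ5] = [5, 4]
r3 m[Q→φ5] = [5, 4]
r3 m[Q→φ7] = [3, 3]
r3 m[D→φ4] = [0, 0]
r3 m[E→φ1] = [0, 0]
r3 m[S→φ3] = [7, 3]
r3 m[S→φ8] = [0, 5]
r4 m[φ0→H] = [11, 8]
r4 m[φ0→G] = [8, 5]
r4 m[φ1→H] = [0, 7]
r4 m[φ1→E] = [7, 5]
r4 m[φ2→G] = [7, 11]
r4 m[φ2→K] = [8, 10]
r4 m[φ3→G] = [10, 8]
r4 m[φ3→C] = [15, 16]
r4 m[φ3→S] = [14, 13]
r4 m[φ4→H] = [1, 2]
r4 m[φ4→D] = [5, 12]
r4 m[φ5→K] = [8, 7]
r4 m[φ5→Q] = [7, 7]
r4 m[φ6→C] = [7, 0]
r4 m[φ7→Q] = [5, 4]
r4 m[φ8→S] = [7, 3]
r4 m[H→φ0] = [1, 9]
r4 m[H→φ1] = [12, 10]
r4 m[H→φ4] = [11, 15]
r4 m[G→φ0] = [17, 19]
r4 m[G→φ2] = [18, 13]
r4 m[G→φ3] = [15, 16]
r4 m[C→φ3] = [7, 0]
r4 m[C→φ6] = [15, 16]
r4 m[K→φ2] = [8, 7]
r4 m[K→φ5] = [8, 10]
r4 m[Q→φ5] = [5, 4]
r4 m[Q→φ7] = [7, 7]
r4 m[D→φ4] = [0, 0]
r4 m[E→φ1] = [0, 0]
r4 m[S→φ3] = [7, 3]
r4 m[S→φ8] = [14, 13]
r5 m[φ0→H] = [23, 20]
r5 m[φ0→G] = [8, 5]
r5 m[φ1→H] = [0, 7]
r5 m[φ1→E] = [14, 12]
r5 m[φ2→G] = [11, 15]
r5 m[φ2→K] = [20, 22]
r5 m[φ3→G] = [10, 8]
r5 m[φ3→C] = [23, 24]
r5 m[φ3→S] = [18, 21]
r5 m[φ4→H] = [1, 2]
r5 m[φ4→D] = [12, 19]
r5 m[φ5→K] = [8, 7]
r5 m[φ5→Q] = [13, 12]
r5 m[φ6→C] = [7, 0]
r5 m[φ7→Q] = [5, 4]
r5 m[φ8→S] = [7, 3]
r5 m[H→φ0] = [1, 9]
r5 m[H→φ1] = [12, 10]
r5 m[H→φ4] = [11, 15]
r5 m[G→φ0] = [17, 19]
r5 m[G→φ2] = [18, 13]
r5 m[G→φ3] = [15, 16]
r5 m[C→φ3] = [7, 0]
r5 m[C→φ6] = [15, 16]
r5 m[K→φ2] = [8, 7]
r5 m[K→φ5] = [8, 10]
r5 m[Q→φ5] = [5, 4]
r5 m[Q→φ7] = [7, 7]
r5 m[D→φ4] = [0, 0]
r5 m[E→φ1] = [0, 0]
r5 m[S→φ3] = [7, 3]
r5 m[S→φ8] = [14, 13]
r6 m[φ0→H] = [23, 20]
r6 m[φ0→G] = [8, 5]
r6 m[φ1→H] = [0, 7]
r6 m[φ1→E] = [14, 12]
r6 m[φ2→G] = [11, 15]
r6 m[φ2→K] = [20, 22]
r6 m[φ3→G] = [10, 8]
r6 m[φ3→C] = [23, 24]
r6 m[φ3→S] = [18, 21]
r6 m[φ4→H] = [1, 2]
r6 m[φ4→D] = [12, 19]
r6 m[φ5→K] = [8, 7]
r6 m[φ5→Q] = [13, 12]
r6 m[φ6→C] = [7, 0]
r6 m[φ7→Q] = [5, 4]
r6 m[φ8→S] = [7, 3]
r6 m[H→φ0] = [1, 9]
r6 m[H→φ1] = [24, 22]
r6 m[H→φ4] = [23, 27]
r6 m[G→φ0] = [21, 23]
r6 m[G→φ2] = [18, 13]
r6 m[G→φ3] = [19, 20]
r6 m[C→φ3] = [7, 0]
r6 m[C→φ6] = [23, 24]
r6 m[K→φ2] = [8, 7]
r6 m[K→φ5] = [20, 22]
r6 m[Q→φ5] = [5, 4]
r6 m[Q→φ7] = [13, 12]
r6 m[D→φ4] = [0, 0]
r6 m[E→φ1] = [0, 0]
r6 m[S→φ3] = [7, 3]
r6 m[S→φ8] = [18, 21]
r7 m[φ0→H] = [27, 24]
r7 m[φ0→G] = [8, 5]
r7 m[φ1→H] = [0, 7]
r7 m[φ1→E] = [26, 24]
r7 m[φ2→G] = [11, 15]
r7 m[φ2→K] = [20, 22]
r7 m[φ3→G] = [10, 8]
r7 m[φ3→C] = [27, 28]
r7 m[φ3→S] = [22, 25]
r7 m[φ4→H] = [1, 2]
r7 m[φ4→D] = [24, 31]
r7 m[φ5→K] = [8, 7]
r7 m[φ5→Q] = [25, 24]
r7 m[φ6→C] = [7, 0]
r7 m[φ7→Q] = [5, 4]
r7 m[φ8→S] = [7, 3]
r7 m[H→φ0] = [1, 9]
r7 m[H→φ1] = [24, 22]
r7 m[H→φ4] = [23, 27]
r7 m[G→φ0] = [21, 23]
r7 m[G→φ2] = [18, 13]
r7 m[G→φ3] = [19, 20]
r7 m[C→φ3] = [7, 0]
r7 m[C→φ6] = [23, 24]
r7 m[K→φ2] = [8, 7]
r7 m[K→φ5] = [20, 22]
r7 m[Q→φ5] = [5, 4]
r7 m[Q→φ7] = [13, 12]
r7 m[D→φ4] = [0, 0]
r7 m[E→φ1] = [0, 0]
r7 m[S→φ3] = [7, 3]
r7 m[S→φ8] = [18, 21]
r8 m[φ0→H] = [27, 24]
r8 m[φ0→G] = [8, 5]
r8 m[φ1→H] = [0, 7]
r8 m[φ1→E] = [26, 24]
r8 m[φ2→G] = [11, 15]
r8 m[φ2→K] = [20, 22]
r8 m[φ3→G] = [10, 8]
r8 m[φ3→C] = [27, 28]
r8 m[φ3→S] = [22, 25]
r8 m[φ4→H] = [1, 2]
r8 m[φ4→D] = [24, 31]
r8 m[φ5→K] = [8, 7]
r8 m[φ5→Q] = [25, 24]
r8 m[φ6→C] = [7, 0]
r8 m[φ7→Q] = [5, 4]
r8 m[φ8→S] = [7, 3]
r8 m[H→φ0] = [1, 9]
r8 m[H→φ1] = [28, 26]
r8 m[H→φ4] = [27, 31]
r8 m[G→φ0] = [21, 23]
r8 m[G→φ2] = [18, 13]
r8 m[G→φ3] = [19, 20]
r8 m[C→φ3] = [7, 0]
r8 m[C→φ6] = [27, 28]
r8 m[K→φ2] = [8, 7]
r8 m[K→φ5] = [20, 22]
r8 m[Q→φ5] = [5, 4]
r8 m[Q→φ7] = [25, 24]
r8 m[D→φ4] = [0, 0]
r8 m[E→φ1] = [0, 0]
r8 m[S→φ3] = [7, 3]
r8 m[S→φ8] = [22, 25]
r9 m[φ0→H] = [27, 24]
r9 m[φ0→G] = [8, 5]
r9 m[φ1→H] = [0, 7]
r9 m[φ1→E] = [30, 28]
r9 m[φ2→G] = [11, 15]
r9 m[φ2→K] = [20, 22]
r9 m[φ3→G] = [10, 8]
r9 m[φ3→C] = [27, 28]
r9 m[φ3→S] = [22, 25]
r9 m[φ4→H] = [1, 2]
r9 m[φ4→D] = [28, 35]
r9 m[φ5→K] = [8, 7]
r9 m[φ5→Q] = [25, 24]
r9 m[φ6→C] = [7, 0]
r9 m[φ7→Q] = [5, 4]
r9 m[φ8→S] = [7, 3]
r9 m[H→φ0] = [1, 9]
r9 m[H→φ1] = [28, 26]
r9 m[H→φ4] = [27, 31]
r9 m[G→φ0] = [21, 23]
r9 m[G→φ2] = [18, 13]
r9 m[G→φ3] = [19, 20]
r9 m[C→φ3] = [7, 0]
r9 m[C→φ6] = [27, 28]
r9 m[K→φ2] = [8, 7]
r9 m[K→φ5] = [20, 22]
r9 m[Q→φ5] = [5, 4]
r9 m[Q→φ7] = [25, 24]
r9 m[D→φ4] = [0, 0]
r9 m[E→φ1] = [0, 0]
r9 m[S→φ3] = [7, 3]
r9 m[S→φ8] = [22, 25]
r10 m[φ0→H] = [27, 24]
r10 m[φ0→G] = [8, 5]
r10 m[φ1→H] = [0, 7]
r10 m[φ1→E] = [30, 28]
r10 m[φ2→G] = [11, 15]
r10 m[φ2→K] = [20, 22]
r10 m[φ3→G] = [10, 8]
r10 m[φ3→C] = [27, 28]
r10 m[φ3→S] = [22, 25]
r10 m[φ4→H] = [1, 2]
r10 m[φ4→D] = [28, 35]
r10 m[φ5→K] = [8, 7]
r10 m[φ5→Q] = [25, 24]
r10 m[φ6→C] = [7, 0]
r10 m[φ7→Q] = [5, 4]
r10 m[φ8→S] = [7, 3]
r10 m[H→φ0] = [1, 9]
r10 m[H→φ1] = [28, 26]
r10 m[H→φ4] = [27, 31]
r10 m[G→φ0] = [21, 23]
r10 m[G→φ2] = [18, 13]
r10 m[G→φ3] = [19, 20]
r10 m[C→φ3] = [7, 0]
r10 m[C→φ6] = [27, 28]
r10 m[K→φ2] = [8, 7]
r10 m[K→φ5] = [20, 22]
r10 m[Q→φ5] = [5, 4]
r10 m[Q→φ7] = [25, 24]
r10 m[D→φ4] = [0, 0]
r10 m[E→φ1] = [0, 0]
r10 m[S→φ3] = [7, 3]
r10 m[S→φ8] = [22, 25]
fixed point reached at round 10
traceback from H: (H=0, G=1, C=1, K=0, Q=1, D=0, E=1, S=1), score=28

assignment: (H=0, G=1, C=1, K=0, Q=1, D=0, E=1, S=1); score = 28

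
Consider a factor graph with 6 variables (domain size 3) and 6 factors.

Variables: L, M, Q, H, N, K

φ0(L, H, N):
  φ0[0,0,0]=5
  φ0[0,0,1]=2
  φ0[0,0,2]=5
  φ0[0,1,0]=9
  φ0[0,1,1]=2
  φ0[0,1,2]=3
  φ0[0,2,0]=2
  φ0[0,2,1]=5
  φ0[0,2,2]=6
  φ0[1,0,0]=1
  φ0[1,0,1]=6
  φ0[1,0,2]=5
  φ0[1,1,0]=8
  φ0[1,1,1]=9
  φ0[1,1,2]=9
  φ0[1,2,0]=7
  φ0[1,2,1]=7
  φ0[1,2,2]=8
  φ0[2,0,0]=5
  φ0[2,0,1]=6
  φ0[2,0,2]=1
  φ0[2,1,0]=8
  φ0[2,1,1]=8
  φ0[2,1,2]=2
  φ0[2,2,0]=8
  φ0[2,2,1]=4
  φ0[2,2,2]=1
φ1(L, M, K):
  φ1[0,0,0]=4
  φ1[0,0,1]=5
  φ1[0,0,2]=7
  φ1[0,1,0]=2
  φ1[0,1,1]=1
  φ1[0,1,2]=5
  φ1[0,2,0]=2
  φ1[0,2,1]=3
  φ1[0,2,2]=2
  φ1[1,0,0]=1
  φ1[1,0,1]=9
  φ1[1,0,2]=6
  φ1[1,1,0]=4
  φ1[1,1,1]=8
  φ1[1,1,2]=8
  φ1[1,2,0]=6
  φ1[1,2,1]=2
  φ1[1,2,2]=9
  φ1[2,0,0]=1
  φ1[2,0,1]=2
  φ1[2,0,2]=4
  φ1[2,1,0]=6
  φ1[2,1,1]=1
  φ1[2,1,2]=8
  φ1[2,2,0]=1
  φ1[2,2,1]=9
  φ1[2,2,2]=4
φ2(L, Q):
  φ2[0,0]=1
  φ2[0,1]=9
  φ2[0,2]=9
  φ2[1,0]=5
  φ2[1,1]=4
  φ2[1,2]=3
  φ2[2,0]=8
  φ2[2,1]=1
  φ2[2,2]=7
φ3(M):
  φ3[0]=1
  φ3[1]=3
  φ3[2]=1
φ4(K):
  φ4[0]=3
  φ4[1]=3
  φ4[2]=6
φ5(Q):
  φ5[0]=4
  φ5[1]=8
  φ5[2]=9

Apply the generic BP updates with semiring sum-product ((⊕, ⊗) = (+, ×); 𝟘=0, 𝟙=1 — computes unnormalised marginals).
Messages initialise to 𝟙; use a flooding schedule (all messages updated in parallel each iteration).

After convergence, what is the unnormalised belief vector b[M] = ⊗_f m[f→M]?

init: all messages = 𝟙 over 3 values
r1 m[φ0→L] = [39, 60, 43]
r1 m[φ0→H] = [36, 58, 48]
r1 m[φ0→N] = [53, 49, 40]
r1 m[φ1→L] = [31, 53, 36]
r1 m[φ1→M] = [39, 43, 38]
r1 m[φ1→K] = [27, 40, 53]
r1 m[φ2→L] = [19, 12, 16]
r1 m[φ2→Q] = [14, 14, 19]
r1 m[φ3→M] = [1, 3, 1]
r1 m[φ4→K] = [3, 3, 6]
r1 m[φ5→Q] = [4, 8, 9]
r1 m[L→φ0] = [1, 1, 1]
r1 m[L→φ1] = [1, 1, 1]
r1 m[L→φ2] = [1, 1, 1]
r1 m[M→φ1] = [1, 1, 1]
r1 m[M→φ3] = [1, 1, 1]
r1 m[Q→φ2] = [1, 1, 1]
r1 m[Q→φ5] = [1, 1, 1]
r1 m[H→φ0] = [1, 1, 1]
r1 m[N→φ0] = [1, 1, 1]
r1 m[K→φ1] = [1, 1, 1]
r1 m[K→φ4] = [1, 1, 1]
r2 m[φ0→L] = [39, 60, 43]
r2 m[φ0→H] = [36, 58, 48]
r2 m[φ0→N] = [53, 49, 40]
r2 m[φ1→L] = [31, 53, 36]
r2 m[φ1→M] = [39, 43, 38]
r2 m[φ1→K] = [27, 40, 53]
r2 m[φ2→L] = [19, 12, 16]
r2 m[φ2→Q] = [14, 14, 19]
r2 m[φ3→M] = [1, 3, 1]
r2 m[φ4→K] = [3, 3, 6]
r2 m[φ5→Q] = [4, 8, 9]
r2 m[L→φ0] = [589, 636, 576]
r2 m[L→φ1] = [741, 720, 688]
r2 m[L→φ2] = [1209, 3180, 1548]
r2 m[M→φ1] = [1, 3, 1]
r2 m[M→φ3] = [39, 43, 38]
r2 m[Q→φ2] = [4, 8, 9]
r2 m[Q→φ5] = [14, 14, 19]
r2 m[H→φ0] = [1, 1, 1]
r2 m[N→φ0] = [1, 1, 1]
r2 m[K→φ1] = [3, 3, 6]
r2 m[K→φ4] = [27, 40, 53]
r3 m[φ0→L] = [39, 60, 43]
r3 m[φ0→H] = [21612, 35150, 29137]
r3 m[φ0→N] = [31696, 29661, 24542]
r3 m[φ1→L] = [213, 396, 294]
r3 m[φ1→M] = [121353, 136851, 113319]
r3 m[φ1→K] = [36332, 42983, 67880]
r3 m[φ2→L] = [157, 79, 103]
r3 m[φ2→Q] = [29493, 25149, 31257]
r3 m[φ3→M] = [1, 3, 1]
r3 m[φ4→K] = [3, 3, 6]
r3 m[φ5→Q] = [4, 8, 9]
r3 m[L→φ0] = [589, 636, 576]
r3 m[L→φ1] = [741, 720, 688]
r3 m[L→φ2] = [1209, 3180, 1548]
r3 m[M→φ1] = [1, 3, 1]
r3 m[M→φ3] = [39, 43, 38]
r3 m[Q→φ2] = [4, 8, 9]
r3 m[Q→φ5] = [14, 14, 19]
r3 m[H→φ0] = [1, 1, 1]
r3 m[N→φ0] = [1, 1, 1]
r3 m[K→φ1] = [3, 3, 6]
r3 m[K→φ4] = [27, 40, 53]
r4 m[φ0→L] = [39, 60, 43]
r4 m[φ0→H] = [21612, 35150, 29137]
r4 m[φ0→N] = [31696, 29661, 24542]
r4 m[φ1→L] = [213, 396, 294]
r4 m[φ1→M] = [121353, 136851, 113319]
r4 m[φ1→K] = [36332, 42983, 67880]
r4 m[φ2→L] = [157, 79, 103]
r4 m[φ2→Q] = [29493, 25149, 31257]
r4 m[φ3→M] = [1, 3, 1]
r4 m[φ4→K] = [3, 3, 6]
r4 m[φ5→Q] = [4, 8, 9]
r4 m[L→φ0] = [33441, 31284, 30282]
r4 m[L→φ1] = [6123, 4740, 4429]
r4 m[L→φ2] = [8307, 23760, 12642]
r4 m[M→φ1] = [1, 3, 1]
r4 m[M→φ3] = [121353, 136851, 113319]
r4 m[Q→φ2] = [4, 8, 9]
r4 m[Q→φ5] = [29493, 25149, 31257]
r4 m[H→φ0] = [1, 1, 1]
r4 m[N→φ0] = [1, 1, 1]
r4 m[K→φ1] = [3, 3, 6]
r4 m[K→φ4] = [36332, 42983, 67880]
r5 m[φ0→L] = [39, 60, 43]
r5 m[φ0→H] = [1140084, 1826634, 1516647]
r5 m[φ0→N] = [1671522, 1534293, 1277550]
r5 m[φ1→L] = [213, 396, 294]
r5 m[φ1→M] = [881484, 942558, 774207]
r5 m[φ1→K] = [252116, 295259, 473540]
r5 m[φ2→L] = [157, 79, 103]
r5 m[φ2→Q] = [228243, 182445, 234537]
r5 m[φ3→M] = [1, 3, 1]
r5 m[φ4→K] = [3, 3, 6]
r5 m[φ5→Q] = [4, 8, 9]
r5 m[L→φ0] = [33441, 31284, 30282]
r5 m[L→φ1] = [6123, 4740, 4429]
r5 m[L→φ2] = [8307, 23760, 12642]
r5 m[M→φ1] = [1, 3, 1]
r5 m[M→φ3] = [121353, 136851, 113319]
r5 m[Q→φ2] = [4, 8, 9]
r5 m[Q→φ5] = [29493, 25149, 31257]
r5 m[H→φ0] = [1, 1, 1]
r5 m[N→φ0] = [1, 1, 1]
r5 m[K→φ1] = [3, 3, 6]
r5 m[K→φ4] = [36332, 42983, 67880]
r6 m[φ0→L] = [39, 60, 43]
r6 m[φ0→H] = [1140084, 1826634, 1516647]
r6 m[φ0→N] = [1671522, 1534293, 1277550]
r6 m[φ1→L] = [213, 396, 294]
r6 m[φ1→M] = [881484, 942558, 774207]
r6 m[φ1→K] = [252116, 295259, 473540]
r6 m[φ2→L] = [157, 79, 103]
r6 m[φ2→Q] = [228243, 182445, 234537]
r6 m[φ3→M] = [1, 3, 1]
r6 m[φ4→K] = [3, 3, 6]
r6 m[φ5→Q] = [4, 8, 9]
r6 m[L→φ0] = [33441, 31284, 30282]
r6 m[L→φ1] = [6123, 4740, 4429]
r6 m[L→φ2] = [8307, 23760, 12642]
r6 m[M→φ1] = [1, 3, 1]
r6 m[M→φ3] = [881484, 942558, 774207]
r6 m[Q→φ2] = [4, 8, 9]
r6 m[Q→φ5] = [228243, 182445, 234537]
r6 m[H→φ0] = [1, 1, 1]
r6 m[N→φ0] = [1, 1, 1]
r6 m[K→φ1] = [3, 3, 6]
r6 m[K→φ4] = [252116, 295259, 473540]
r7 m[φ0→L] = [39, 60, 43]
r7 m[φ0→H] = [1140084, 1826634, 1516647]
r7 m[φ0→N] = [1671522, 1534293, 1277550]
r7 m[φ1→L] = [213, 396, 294]
r7 m[φ1→M] = [881484, 942558, 774207]
r7 m[φ1→K] = [252116, 295259, 473540]
r7 m[φ2→L] = [157, 79, 103]
r7 m[φ2→Q] = [228243, 182445, 234537]
r7 m[φ3→M] = [1, 3, 1]
r7 m[φ4→K] = [3, 3, 6]
r7 m[φ5→Q] = [4, 8, 9]
r7 m[L→φ0] = [33441, 31284, 30282]
r7 m[L→φ1] = [6123, 4740, 4429]
r7 m[L→φ2] = [8307, 23760, 12642]
r7 m[M→φ1] = [1, 3, 1]
r7 m[M→φ3] = [881484, 942558, 774207]
r7 m[Q→φ2] = [4, 8, 9]
r7 m[Q→φ5] = [228243, 182445, 234537]
r7 m[H→φ0] = [1, 1, 1]
r7 m[N→φ0] = [1, 1, 1]
r7 m[K→φ1] = [3, 3, 6]
r7 m[K→φ4] = [252116, 295259, 473540]
fixed point reached at round 7
b[M] = ⊗ incoming = [881484, 2827674, 774207]

b[M] = [881484, 2827674, 774207]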